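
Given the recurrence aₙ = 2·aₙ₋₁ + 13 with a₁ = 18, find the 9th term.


Computing step by step:
a_1 = 18
a_2 = 49
a_3 = 111
a_4 = 235
a_5 = 483
a_6 = 979
a_7 = 1971
a_8 = 3955
a_9 = 7923


a_9 = 7923


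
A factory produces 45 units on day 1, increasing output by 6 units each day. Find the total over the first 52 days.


aₙ = 45 + (52-1)×6 = 351
Sₙ = n(a₁+aₙ)/2 = 52×(45+351)/2
= 52×396/2 = 10296

S_52 = 10296


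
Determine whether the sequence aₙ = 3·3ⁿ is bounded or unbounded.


aₙ = 3·3ⁿ → as n→∞, aₙ→∞ (since base 3 > 1)
No finite upper bound exists
The sequence is UNBOUNDED

Unbounded (aₙ → ∞ as n → ∞)


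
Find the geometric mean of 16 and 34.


GM = √(16×34) = √544 = 23.3238

GM = 23.3238


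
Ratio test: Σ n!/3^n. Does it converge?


aₙ = n!/3^n
a_{n+1}/aₙ = (n+1)!/3^(n+1) × 3^n/n!
= (n+1)/3
L = lim(n→∞) (n+1)/3 = ∞
L > 1 → series DIVERGES

Diverges (ratio test: L = ∞ > 1)


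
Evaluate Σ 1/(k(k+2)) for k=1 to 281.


1/(k(k+2)) = (1/2)·(1/k - 1/(k+2)) (partial fractions)
Telescoping: Σ = (1/2)·(1 + 1/2 - 1/282 - 1/283) = 29786/39903

Sum = 29786/39903


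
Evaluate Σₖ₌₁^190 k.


n(n+1)/2 = 190×191/2 = 36290/2 = 18145

Σk = 18145


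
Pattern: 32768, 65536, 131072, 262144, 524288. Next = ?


Pattern: powers of 2: 2ⁿ
Terms: 32768, 65536, 131072, 262144, 524288
Next term = 1048576

Next term = 1048576


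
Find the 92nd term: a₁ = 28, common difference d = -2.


aₙ = a₁ + (n-1)d
= 28 + (92-1)×-2
= 28 - 182
= -154

a_92 = -154


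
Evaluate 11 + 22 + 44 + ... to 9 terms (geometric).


Sₙ = 11×(2^9 - 1)/(2 - 1)
= 11×(512 - 1)/1
= 11×511/1
= 5621

S_9 = 5621


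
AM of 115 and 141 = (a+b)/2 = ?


AM = (115 + 141)/2 = 256/2 = 128

AM = 128


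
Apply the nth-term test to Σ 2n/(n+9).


lim(n→∞) 2n/(n+9) = 2/1 = 2  (divide numerator and denominator by n)
lim aₙ = 2 ≠ 0 → series DIVERGES

Diverges (lim aₙ = 2 ≠ 0)


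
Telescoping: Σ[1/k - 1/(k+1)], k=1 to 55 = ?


Telescoping: adjacent terms cancel.
= 1/1 - 1/56
= 1 - 1/56 = 55/56

Sum = 55/56


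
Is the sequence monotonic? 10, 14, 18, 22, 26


Differences: 4, 4, 4, 4
All differences > 0 → strictly INCREASING

Monotonically increasing


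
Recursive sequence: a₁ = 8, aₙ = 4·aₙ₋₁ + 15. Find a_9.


Computing step by step:
a_1 = 8
a_2 = 47
a_3 = 203
a_4 = 827
a_5 = 3323
a_6 = 13307
a_7 = 53243
a_8 = 212987
a_9 = 851963


a_9 = 851963


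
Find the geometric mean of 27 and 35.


GM = √(27×35) = √945 = 30.7409

GM = 30.7409


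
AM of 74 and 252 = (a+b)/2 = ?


AM = (74 + 252)/2 = 326/2 = 163

AM = 163


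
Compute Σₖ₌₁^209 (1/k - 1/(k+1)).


Telescoping: adjacent terms cancel.
= 1/1 - 1/210
= 1 - 1/210 = 209/210

Sum = 209/210


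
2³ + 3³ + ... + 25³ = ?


Σₖ₌2^25 k³ = [25·26/2]² − [1·2/2]²
= 105625 − 1 = 105624

Σk³ = 105624


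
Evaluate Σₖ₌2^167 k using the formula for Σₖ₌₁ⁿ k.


Σₖ₌2^167 k = Σₖ₌₁^167 k − Σₖ₌₁^1 k
= 167·168/2 − 1·2/2
= 14028 − 1 = 14027

Σk = 14027


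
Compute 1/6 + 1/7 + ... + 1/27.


Σₖ₌6^27 1/k = 1/6 + 1/7 + 1/8 + ... + 1/27
= 129153912863/80313433200
≈ 1.6081

Sum = 129153912863/80313433200 ≈ 1.6081


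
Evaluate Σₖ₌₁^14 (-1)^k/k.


S = -1 + 1/2 - 1/3 + 1/4 - 1/5 + 1/6 - 1/7 + 1/8 ± ...
= -0.6587
(Full series converges to -ln(2) ≈ -0.6931)

S_14 = -0.6587


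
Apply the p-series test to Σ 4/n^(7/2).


p-series test: Σ c/n^p converges if p > 1, diverges if p ≤ 1 (constant c > 0 doesn't affect convergence).
p = 7/2
7/2 > 1 → CONVERGES

Converges (p = 7/2 > 1)


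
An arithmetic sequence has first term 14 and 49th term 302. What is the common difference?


d = (aₙ - a₁)/(n-1)
= (302 - 14)/(49-1)
= 288/48 = 6

d = 6


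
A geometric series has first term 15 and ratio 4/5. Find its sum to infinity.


S∞ = a₁/(1-r) = 15/(1 - 4/5)
= 15/(1/5)
= 75

S∞ = 75


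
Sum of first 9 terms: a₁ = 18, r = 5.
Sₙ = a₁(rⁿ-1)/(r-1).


Sₙ = 18×(5^9 - 1)/(5 - 1)
= 18×(1953125 - 1)/4
= 18×1953124/4
= 8789058

S_9 = 8789058


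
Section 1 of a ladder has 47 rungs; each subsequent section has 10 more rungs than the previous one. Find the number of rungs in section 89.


aₙ = a₁ + (n-1)d
= 47 + (89-1)×10
= 47 + 880
= 927

a_89 = 927


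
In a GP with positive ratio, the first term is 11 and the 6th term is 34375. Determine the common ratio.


r^(n-1) = aₙ/a₁
r^5 = 34375/11 = 3125
r = 3125^(1/5)
= 5

r = 5


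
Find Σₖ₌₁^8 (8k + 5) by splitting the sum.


Σ(8k+5) = 8·Σk + 5·n
= 8·36 + 5·8
= 288 + 40 = 328

Σ = 328


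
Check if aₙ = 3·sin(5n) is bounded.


For all n, -1 ≤ sin(5n) ≤ 1, so -3 ≤ 3·sin(5n) ≤ 3
Lower bound: -3, Upper bound: 3
The sequence IS bounded

Bounded (-3 ≤ aₙ ≤ 3)


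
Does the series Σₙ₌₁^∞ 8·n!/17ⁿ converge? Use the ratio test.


aₙ = 8·n!/17^n
a_{n+1}/aₙ = (n+1)!/17^(n+1) × 17^n/n!  (constant 8 cancels)
= (n+1)/17
L = lim(n→∞) (n+1)/17 = ∞
L > 1 → series DIVERGES

Diverges (ratio test: L = ∞ > 1)


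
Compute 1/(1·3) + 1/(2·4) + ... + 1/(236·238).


1/(k(k+2)) = (1/2)·(1/k - 1/(k+2)) (partial fractions)
Telescoping: Σ = (1/2)·(1 + 1/2 - 1/237 - 1/238) = 42067/56406

Sum = 42067/56406


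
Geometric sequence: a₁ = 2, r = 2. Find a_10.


aₙ = a₁·r^(n-1)
= 2×2^9
= 2×512
= 1024

a_10 = 1024


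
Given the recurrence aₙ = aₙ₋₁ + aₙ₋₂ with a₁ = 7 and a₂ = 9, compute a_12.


Computing iteratively: 7, 9, 16, 25, 41, 66, 107, 173, 280, 453, 733, 1186
a_12 = 1186

a_12 = 1186


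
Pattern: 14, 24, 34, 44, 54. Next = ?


Pattern: arithmetic (d=10)
Terms: 14, 24, 34, 44, 54
Next term = 64

Next term = 64


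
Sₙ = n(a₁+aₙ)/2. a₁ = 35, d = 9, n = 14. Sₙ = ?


aₙ = 35 + (14-1)×9 = 152
Sₙ = n(a₁+aₙ)/2 = 14×(35+152)/2
= 14×187/2 = 1309

S_14 = 1309


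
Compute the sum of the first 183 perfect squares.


n = 183
n(n+1)(2n+1)/6 = 183×184×367/6
= 12357624/6 = 2059604

Σk² = 2059604


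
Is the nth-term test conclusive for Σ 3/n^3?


lim(n→∞) 3/n^3 = 0
lim aₙ = 0 → nth-term test is INCONCLUSIVE
(Need other tests; this is actually a convergent p-series with p=3 > 1)

Inconclusive (lim aₙ = 0; need another test)


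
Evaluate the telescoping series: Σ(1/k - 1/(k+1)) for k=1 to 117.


Telescoping: adjacent terms cancel.
= 1/1 - 1/118
= 1 - 1/118 = 117/118

Sum = 117/118


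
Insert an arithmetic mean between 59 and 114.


AM = (59 + 114)/2 = 173/2 = 86.5

AM = 86.5


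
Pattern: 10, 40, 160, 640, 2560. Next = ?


Pattern: geometric (r=4)
Terms: 10, 40, 160, 640, 2560
Next term = 10240

Next term = 10240


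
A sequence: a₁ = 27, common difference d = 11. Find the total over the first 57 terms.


aₙ = 27 + (57-1)×11 = 643
Sₙ = n(a₁+aₙ)/2 = 57×(27+643)/2
= 57×670/2 = 19095

S_57 = 19095


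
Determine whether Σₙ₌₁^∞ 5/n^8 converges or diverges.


p-series test: Σ c/n^p converges if p > 1, diverges if p ≤ 1 (constant c > 0 doesn't affect convergence).
p = 8
8 > 1 → CONVERGES

Converges (p = 8 > 1)


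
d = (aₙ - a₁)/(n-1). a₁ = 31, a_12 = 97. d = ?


d = (aₙ - a₁)/(n-1)
= (97 - 31)/(12-1)
= 66/11 = 6

d = 6


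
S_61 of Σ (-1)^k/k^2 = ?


S = -1 + 1/4 - 1/9 + 1/16 - 1/25 + 1/36 - 1/49 + 1/64 ± ...
= -0.8226
(Full series converges to -π²/12 ≈ -0.8225)

S_61 = -0.8226


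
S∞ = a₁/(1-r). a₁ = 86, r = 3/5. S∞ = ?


S∞ = a₁/(1-r) = 86/(1 - 3/5)
= 86/(2/5)
= 215

S∞ = 215


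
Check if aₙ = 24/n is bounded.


a₁ = 24, a₂ = 24/2, a₃ = 24/3, ...
0 < aₙ ≤ 24 for all n ≥ 1
Lower bound: 0, Upper bound: 24
The sequence IS bounded

Bounded (0 < aₙ ≤ 24)


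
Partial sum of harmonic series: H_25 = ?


H_25 = 1/1 + 1/2 + 1/3 + ... + 1/25
= 34052522467/8923714800
≈ 3.816

H_25 = 34052522467/8923714800 ≈ 3.816


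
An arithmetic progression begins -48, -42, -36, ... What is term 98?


aₙ = a₁ + (n-1)d
= -48 + (98-1)×6
= -48 + 582
= 534

a_98 = 534


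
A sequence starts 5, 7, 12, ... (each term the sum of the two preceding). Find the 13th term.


Computing iteratively: 5, 7, 12, 19, 31, 50, 81, 131, 212, 343, 555, 898, ...
a_13 = 1453

a_13 = 1453


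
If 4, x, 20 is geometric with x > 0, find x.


GM = √(4×20) = √80 = 8.9443

GM = 8.9443


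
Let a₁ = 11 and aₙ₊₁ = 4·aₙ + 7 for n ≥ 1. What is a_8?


Computing step by step:
a_1 = 11
a_2 = 51
a_3 = 211
a_4 = 851
a_5 = 3411
a_6 = 13651
a_7 = 54611
a_8 = 218451


a_8 = 218451


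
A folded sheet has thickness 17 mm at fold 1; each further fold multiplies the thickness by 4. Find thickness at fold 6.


aₙ = a₁·r^(n-1)
= 17×4^5
= 17×1024
= 17408

a_6 = 17408


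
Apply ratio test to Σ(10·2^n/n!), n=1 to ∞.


aₙ = 10·2^n/n!
a_{n+1}/aₙ = 2^(n+1)/(n+1)! × n!/2^n  (constant 10 cancels)
= 2/(n+1)
L = lim(n→∞) 2/(n+1) = 0
L < 1 → series CONVERGES

Converges (ratio test: L = 0 < 1)


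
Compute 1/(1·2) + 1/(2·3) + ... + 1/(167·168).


1/(k(k+1)) = 1/k - 1/(k+1) (partial fractions)
Telescoping: Σ = 1 - 1/168 = 167/168

Sum = 167/168


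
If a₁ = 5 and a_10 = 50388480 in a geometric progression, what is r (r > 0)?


r^(n-1) = aₙ/a₁
r^9 = 50388480/5 = 10077696
r = 10077696^(1/9)
= 6

r = 6


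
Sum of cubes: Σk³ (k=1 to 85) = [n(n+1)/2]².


n(n+1)/2 = 85×86/2 = 3655
Σk³ = 3655² = 13359025

Σk³ = 13359025


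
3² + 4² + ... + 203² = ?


Σₖ₌3^203 k² = Σₖ₌₁^203 k² − Σₖ₌₁^2 k²
= 203·204·407/6 − 2·3·5/6
= 2809114 − 5 = 2809109

Σk² = 2809109


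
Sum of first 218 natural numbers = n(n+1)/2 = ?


n(n+1)/2 = 218×219/2 = 47742/2 = 23871

Σk = 23871


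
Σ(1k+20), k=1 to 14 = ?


Σ(1k+20) = 1·Σk + 20·n
= 1·105 + 20·14
= 105 + 280 = 385

Σ = 385


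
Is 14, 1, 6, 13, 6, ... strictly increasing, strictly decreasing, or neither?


Differences: -13, 5, 7, -7
Difference at position 2 is +5 (> 0) but position 1 is -13 (< 0) — sequence both rises and falls
→ NOT monotonic

Not monotonic


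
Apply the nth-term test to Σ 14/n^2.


lim(n→∞) 14/n^2 = 0
lim aₙ = 0 → nth-term test is INCONCLUSIVE
(Need other tests; this is actually a convergent p-series with p=2 > 1)

Inconclusive (lim aₙ = 0; need another test)


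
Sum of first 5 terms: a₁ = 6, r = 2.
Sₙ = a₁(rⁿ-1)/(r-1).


Sₙ = 6×(2^5 - 1)/(2 - 1)
= 6×(32 - 1)/1
= 6×31/1
= 186

S_5 = 186


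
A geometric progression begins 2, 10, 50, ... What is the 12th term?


aₙ = a₁·r^(n-1)
= 2×5^11
= 2×48828125
= 97656250

a_12 = 97656250


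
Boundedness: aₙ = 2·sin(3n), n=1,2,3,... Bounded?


For all n, -1 ≤ sin(3n) ≤ 1, so -2 ≤ 2·sin(3n) ≤ 2
Lower bound: -2, Upper bound: 2
The sequence IS bounded

Bounded (-2 ≤ aₙ ≤ 2)


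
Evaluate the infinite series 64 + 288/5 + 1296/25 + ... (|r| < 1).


S∞ = a₁/(1-r) = 64/(1 - 9/10)
= 64/(1/10)
= 640

S∞ = 640


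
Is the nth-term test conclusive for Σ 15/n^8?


lim(n→∞) 15/n^8 = 0
lim aₙ = 0 → nth-term test is INCONCLUSIVE
(Need other tests; this is actually a convergent p-series with p=8 > 1)

Inconclusive (lim aₙ = 0; need another test)


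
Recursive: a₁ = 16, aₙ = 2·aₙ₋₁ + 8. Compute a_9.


Computing step by step:
a_1 = 16
a_2 = 40
a_3 = 88
a_4 = 184
a_5 = 376
a_6 = 760
a_7 = 1528
a_8 = 3064
a_9 = 6136


a_9 = 6136


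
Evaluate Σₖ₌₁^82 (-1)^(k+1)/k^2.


S = 1 - 1/4 + 1/9 - 1/16 + 1/25 - 1/36 + 1/49 - 1/64 ± ...
= 0.8224
(Full series converges to +π²/12 ≈ +0.8225)

S_82 = 0.8224


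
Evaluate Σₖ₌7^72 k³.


Σₖ₌7^72 k³ = [72·73/2]² − [6·7/2]²
= 6906384 − 441 = 6905943

Σk³ = 6905943


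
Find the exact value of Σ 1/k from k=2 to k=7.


Σₖ₌2^7 1/k = 1/2 + 1/3 + 1/4 + 1/5 + 1/6 + 1/7
= 223/140
≈ 1.5929

Sum = 223/140 ≈ 1.5929


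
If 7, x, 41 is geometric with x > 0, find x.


GM = √(7×41) = √287 = 16.9411

GM = 16.9411


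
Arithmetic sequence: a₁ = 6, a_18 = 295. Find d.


d = (aₙ - a₁)/(n-1)
= (295 - 6)/(18-1)
= 289/17 = 17

d = 17


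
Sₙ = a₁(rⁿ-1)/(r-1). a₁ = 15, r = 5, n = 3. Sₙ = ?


Sₙ = 15×(5^3 - 1)/(5 - 1)
= 15×(125 - 1)/4
= 15×124/4
= 465

S_3 = 465


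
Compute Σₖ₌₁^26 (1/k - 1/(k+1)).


Telescoping: adjacent terms cancel.
= 1/1 - 1/27
= 1 - 1/27 = 26/27

Sum = 26/27


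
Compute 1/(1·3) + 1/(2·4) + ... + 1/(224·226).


1/(k(k+2)) = (1/2)·(1/k - 1/(k+2)) (partial fractions)
Telescoping: Σ = (1/2)·(1 + 1/2 - 1/225 - 1/226) = 18956/25425

Sum = 18956/25425


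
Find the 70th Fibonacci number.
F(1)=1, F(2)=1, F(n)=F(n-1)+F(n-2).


Fibonacci sequence: 1, 1, 2, 3, 5, 8, 13, 21, 34, 55, 89, ...
F(70) = 190392490709135

F(70) = 190392490709135


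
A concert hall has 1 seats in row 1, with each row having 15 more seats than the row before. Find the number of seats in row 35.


aₙ = a₁ + (n-1)d
= 1 + (35-1)×15
= 1 + 510
= 511

a_35 = 511


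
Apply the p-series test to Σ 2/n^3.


p-series test: Σ c/n^p converges if p > 1, diverges if p ≤ 1 (constant c > 0 doesn't affect convergence).
p = 3
3 > 1 → CONVERGES

Converges (p = 3 > 1)


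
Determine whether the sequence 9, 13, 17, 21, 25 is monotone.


Differences: 4, 4, 4, 4
All differences > 0 → strictly INCREASING

Monotonically increasing


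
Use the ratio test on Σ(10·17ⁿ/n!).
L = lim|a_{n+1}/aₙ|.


aₙ = 10·17^n/n!
a_{n+1}/aₙ = 17^(n+1)/(n+1)! × n!/17^n  (constant 10 cancels)
= 17/(n+1)
L = lim(n→∞) 17/(n+1) = 0
L < 1 → series CONVERGES

Converges (ratio test: L = 0 < 1)


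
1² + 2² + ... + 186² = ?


n = 186
n(n+1)(2n+1)/6 = 186×187×373/6
= 12973686/6 = 2162281

Σk² = 2162281


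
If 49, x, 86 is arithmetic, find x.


AM = (49 + 86)/2 = 135/2 = 67.5

AM = 67.5


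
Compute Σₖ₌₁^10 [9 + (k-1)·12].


aₙ = 9 + (10-1)×12 = 117
Sₙ = n(a₁+aₙ)/2 = 10×(9+117)/2
= 10×126/2 = 630

S_10 = 630


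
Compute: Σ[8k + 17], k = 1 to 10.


Σ(8k+17) = 8·Σk + 17·n
= 8·55 + 17·10
= 440 + 170 = 610

Σ = 610


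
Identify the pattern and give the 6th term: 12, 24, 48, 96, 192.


Pattern: geometric (r=2)
Terms: 12, 24, 48, 96, 192
Next term = 384

Next term = 384


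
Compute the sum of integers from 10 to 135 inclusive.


Σₖ₌10^135 k = Σₖ₌₁^135 k − Σₖ₌₁^9 k
= 135·136/2 − 9·10/2
= 9180 − 45 = 9135

Σk = 9135


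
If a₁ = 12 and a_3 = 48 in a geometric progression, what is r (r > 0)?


r^(n-1) = aₙ/a₁
r^2 = 48/12 = 4
r = 4^(1/2)
= ±2; taking r > 0 gives r = 2

r = 2


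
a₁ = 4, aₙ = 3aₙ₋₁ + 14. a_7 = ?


Computing step by step:
a_1 = 4
a_2 = 26
a_3 = 92
a_4 = 290
a_5 = 884
a_6 = 2666
a_7 = 8012


a_7 = 8012


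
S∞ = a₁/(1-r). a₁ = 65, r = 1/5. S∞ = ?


S∞ = a₁/(1-r) = 65/(1 - 1/5)
= 65/(4/5)
= 325/4

S∞ = 325/4


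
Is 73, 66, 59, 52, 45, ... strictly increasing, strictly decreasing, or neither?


Differences: -7, -7, -7, -7
All differences < 0 → strictly DECREASING

Monotonically decreasing


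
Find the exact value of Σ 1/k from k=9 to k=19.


Σₖ₌9^19 1/k = 1/9 + 1/10 + 1/11 + ... + 1/19
= 12879365/15519504
≈ 0.8299

Sum = 12879365/15519504 ≈ 0.8299


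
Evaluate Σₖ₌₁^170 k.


n(n+1)/2 = 170×171/2 = 29070/2 = 14535

Σk = 14535


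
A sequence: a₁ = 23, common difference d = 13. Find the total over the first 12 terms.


aₙ = 23 + (12-1)×13 = 166
Sₙ = n(a₁+aₙ)/2 = 12×(23+166)/2
= 12×189/2 = 1134

S_12 = 1134


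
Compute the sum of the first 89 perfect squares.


n = 89
n(n+1)(2n+1)/6 = 89×90×179/6
= 1433790/6 = 238965

Σk² = 238965


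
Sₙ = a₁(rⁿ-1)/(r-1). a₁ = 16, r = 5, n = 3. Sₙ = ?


Sₙ = 16×(5^3 - 1)/(5 - 1)
= 16×(125 - 1)/4
= 16×124/4
= 496

S_3 = 496


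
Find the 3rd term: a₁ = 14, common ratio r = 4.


aₙ = a₁·r^(n-1)
= 14×4^2
= 14×16
= 224

a_3 = 224


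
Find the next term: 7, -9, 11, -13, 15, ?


Pattern: alternating sign, magnitude arithmetic (d=2)
Terms: 7, -9, 11, -13, 15
Next term = -17

Next term = -17


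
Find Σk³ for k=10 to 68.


Σₖ₌10^68 k³ = [68·69/2]² − [9·10/2]²
= 5503716 − 2025 = 5501691

Σk³ = 5501691


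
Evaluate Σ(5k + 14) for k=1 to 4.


Σ(5k+14) = 5·Σk + 14·n
= 5·10 + 14·4
= 50 + 56 = 106

Σ = 106


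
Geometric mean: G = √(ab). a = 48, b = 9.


GM = √(48×9) = √432 = 20.7846

GM = 20.7846


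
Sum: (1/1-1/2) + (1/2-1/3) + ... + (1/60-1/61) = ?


Telescoping: adjacent terms cancel.
= 1/1 - 1/61
= 1 - 1/61 = 60/61

Sum = 60/61


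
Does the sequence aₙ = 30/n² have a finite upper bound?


a₁ = 30, a₂ = 30/4, a₃ = 30/9, ...
0 < aₙ ≤ 30 for all n ≥ 1
The sequence IS bounded

Bounded (0 < aₙ ≤ 30)


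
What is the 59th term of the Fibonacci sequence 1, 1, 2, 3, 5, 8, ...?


Fibonacci sequence: 1, 1, 2, 3, 5, 8, 13, 21, 34, 55, 89, ...
F(59) = 956722026041

F(59) = 956722026041


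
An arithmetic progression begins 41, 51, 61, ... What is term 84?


aₙ = a₁ + (n-1)d
= 41 + (84-1)×10
= 41 + 830
= 871

a_84 = 871


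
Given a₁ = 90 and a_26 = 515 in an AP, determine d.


d = (aₙ - a₁)/(n-1)
= (515 - 90)/(26-1)
= 425/25 = 17

d = 17


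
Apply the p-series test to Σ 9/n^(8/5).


p-series test: Σ c/n^p converges if p > 1, diverges if p ≤ 1 (constant c > 0 doesn't affect convergence).
p = 8/5
8/5 > 1 → CONVERGES

Converges (p = 8/5 > 1)


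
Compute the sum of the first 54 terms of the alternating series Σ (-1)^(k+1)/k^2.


S = 1 - 1/4 + 1/9 - 1/16 + 1/25 - 1/36 + 1/49 - 1/64 ± ...
= 0.8223
(Full series converges to +π²/12 ≈ +0.8225)

S_54 = 0.8223


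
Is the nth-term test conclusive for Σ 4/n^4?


lim(n→∞) 4/n^4 = 0
lim aₙ = 0 → nth-term test is INCONCLUSIVE
(Need other tests; this is actually a convergent p-series with p=4 > 1)

Inconclusive (lim aₙ = 0; need another test)


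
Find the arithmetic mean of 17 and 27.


AM = (17 + 27)/2 = 44/2 = 22

AM = 22


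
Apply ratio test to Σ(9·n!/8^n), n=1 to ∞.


aₙ = 9·n!/8^n
a_{n+1}/aₙ = (n+1)!/8^(n+1) × 8^n/n!  (constant 9 cancels)
= (n+1)/8
L = lim(n→∞) (n+1)/8 = ∞
L > 1 → series DIVERGES

Diverges (ratio test: L = ∞ > 1)


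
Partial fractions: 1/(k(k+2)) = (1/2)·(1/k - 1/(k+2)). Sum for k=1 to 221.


1/(k(k+2)) = (1/2)·(1/k - 1/(k+2)) (partial fractions)
Telescoping: Σ = (1/2)·(1 + 1/2 - 1/222 - 1/223) = 36907/49506

Sum = 36907/49506


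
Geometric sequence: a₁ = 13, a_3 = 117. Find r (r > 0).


r^(n-1) = aₙ/a₁
r^2 = 117/13 = 9
r = 9^(1/2)
= ±3; taking r > 0 gives r = 3

r = 3


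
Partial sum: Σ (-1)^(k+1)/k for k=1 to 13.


S = 1 - 1/2 + 1/3 - 1/4 + 1/5 - 1/6 + 1/7 - 1/8 ± ...
= 0.7301
(Full series converges to +ln(2) ≈ +0.6931)

S_13 = 0.7301


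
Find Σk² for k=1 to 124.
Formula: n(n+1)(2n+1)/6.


n = 124
n(n+1)(2n+1)/6 = 124×125×249/6
= 3859500/6 = 643250

Σk² = 643250


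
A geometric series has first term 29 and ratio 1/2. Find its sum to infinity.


S∞ = a₁/(1-r) = 29/(1 - 1/2)
= 29/(1/2)
= 58

S∞ = 58


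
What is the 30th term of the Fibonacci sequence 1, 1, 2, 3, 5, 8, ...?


Fibonacci sequence: 1, 1, 2, 3, 5, 8, 13, 21, 34, 55, 89, ...
F(30) = 832040

F(30) = 832040


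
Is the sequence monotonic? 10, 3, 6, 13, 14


Differences: -7, 3, 7, 1
Difference at position 2 is +3 (> 0) but position 1 is -7 (< 0) — sequence both rises and falls
→ NOT monotonic

Not monotonic


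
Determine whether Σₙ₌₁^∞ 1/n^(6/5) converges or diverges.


p-series test: Σ c/n^p converges if p > 1, diverges if p ≤ 1 (constant c > 0 doesn't affect convergence).
p = 6/5
6/5 > 1 → CONVERGES

Converges (p = 6/5 > 1)


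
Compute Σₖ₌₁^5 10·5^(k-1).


Sₙ = 10×(5^5 - 1)/(5 - 1)
= 10×(3125 - 1)/4
= 10×3124/4
= 7810

S_5 = 7810


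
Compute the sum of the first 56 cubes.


n(n+1)/2 = 56×57/2 = 1596
Σk³ = 1596² = 2547216

Σk³ = 2547216


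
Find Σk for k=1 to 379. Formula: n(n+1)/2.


n(n+1)/2 = 379×380/2 = 144020/2 = 72010

Σk = 72010


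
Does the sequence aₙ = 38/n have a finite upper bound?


a₁ = 38, a₂ = 38/2, a₃ = 38/3, ...
0 < aₙ ≤ 38 for all n ≥ 1
Lower bound: 0, Upper bound: 38
The sequence IS bounded

Bounded (0 < aₙ ≤ 38)


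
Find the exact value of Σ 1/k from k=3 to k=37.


Σₖ₌3^37 1/k = 1/3 + 1/4 + 1/5 + ... + 1/37
= 1312217274475033/485721041551200
≈ 2.7016

Sum = 1312217274475033/485721041551200 ≈ 2.7016


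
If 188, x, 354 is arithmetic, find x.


AM = (188 + 354)/2 = 542/2 = 271

AM = 271


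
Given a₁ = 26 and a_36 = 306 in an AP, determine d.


d = (aₙ - a₁)/(n-1)
= (306 - 26)/(36-1)
= 280/35 = 8

d = 8


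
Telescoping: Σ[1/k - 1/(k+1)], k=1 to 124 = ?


Telescoping: adjacent terms cancel.
= 1/1 - 1/125
= 1 - 1/125 = 124/125

Sum = 124/125


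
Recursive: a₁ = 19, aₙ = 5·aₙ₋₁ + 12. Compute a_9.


Computing step by step:
a_1 = 19
a_2 = 107
a_3 = 547
a_4 = 2747
a_5 = 13747
a_6 = 68747
a_7 = 343747
a_8 = 1718747
a_9 = 8593747


a_9 = 8593747


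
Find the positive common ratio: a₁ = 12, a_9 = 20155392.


r^(n-1) = aₙ/a₁
r^8 = 20155392/12 = 1679616
r = 1679616^(1/8)
= ±6; taking r > 0 gives r = 6

r = 6


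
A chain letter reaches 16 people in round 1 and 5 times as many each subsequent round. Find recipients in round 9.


aₙ = a₁·r^(n-1)
= 16×5^8
= 16×390625
= 6250000

a_9 = 6250000


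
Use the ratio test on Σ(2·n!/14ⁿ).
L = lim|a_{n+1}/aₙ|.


aₙ = 2·n!/14^n
a_{n+1}/aₙ = (n+1)!/14^(n+1) × 14^n/n!  (constant 2 cancels)
= (n+1)/14
L = lim(n→∞) (n+1)/14 = ∞
L > 1 → series DIVERGES

Diverges (ratio test: L = ∞ > 1)


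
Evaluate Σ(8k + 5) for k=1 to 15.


Σ(8k+5) = 8·Σk + 5·n
= 8·120 + 5·15
= 960 + 75 = 1035

Σ = 1035


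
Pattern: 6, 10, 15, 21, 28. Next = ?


Pattern: triangular numbers: n(n+1)/2
Terms: 6, 10, 15, 21, 28
Next term = 36

Next term = 36


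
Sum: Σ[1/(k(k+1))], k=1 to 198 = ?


1/(k(k+1)) = 1/k - 1/(k+1) (partial fractions)
Telescoping: Σ = 1 - 1/199 = 198/199

Sum = 198/199


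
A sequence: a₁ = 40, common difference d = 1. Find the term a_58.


aₙ = a₁ + (n-1)d
= 40 + (58-1)×1
= 40 + 57
= 97

a_58 = 97


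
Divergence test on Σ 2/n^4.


lim(n→∞) 2/n^4 = 0
lim aₙ = 0 → nth-term test is INCONCLUSIVE
(Need other tests; this is actually a convergent p-series with p=4 > 1)

Inconclusive (lim aₙ = 0; need another test)


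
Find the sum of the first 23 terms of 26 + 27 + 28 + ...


aₙ = 26 + (23-1)×1 = 48
Sₙ = n(a₁+aₙ)/2 = 23×(26+48)/2
= 23×74/2 = 851

S_23 = 851


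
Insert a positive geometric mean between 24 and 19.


GM = √(24×19) = √456 = 21.3542

GM = 21.3542


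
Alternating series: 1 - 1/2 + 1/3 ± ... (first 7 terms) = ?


S = 1 - 1/2 + 1/3 - 1/4 + 1/5 - 1/6 + 1/7
= 0.7595
(Full series converges to +ln(2) ≈ +0.6931)

S_7 = 0.7595


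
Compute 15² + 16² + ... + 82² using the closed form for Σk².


Σₖ₌15^82 k² = Σₖ₌₁^82 k² − Σₖ₌₁^14 k²
= 82·83·165/6 − 14·15·29/6
= 187165 − 1015 = 186150

Σk² = 186150


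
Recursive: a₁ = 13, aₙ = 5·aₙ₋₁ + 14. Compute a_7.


Computing step by step:
a_1 = 13
a_2 = 79
a_3 = 409
a_4 = 2059
a_5 = 10309
a_6 = 51559
a_7 = 257809


a_7 = 257809


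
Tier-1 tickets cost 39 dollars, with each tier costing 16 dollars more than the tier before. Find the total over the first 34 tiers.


aₙ = 39 + (34-1)×16 = 567
Sₙ = n(a₁+aₙ)/2 = 34×(39+567)/2
= 34×606/2 = 10302

S_34 = 10302


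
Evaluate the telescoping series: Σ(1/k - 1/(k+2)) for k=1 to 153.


Telescoping with gap 2: two head and two tail terms survive.
= (1 + 1/2) - (1/154 + 1/155)
= 3/2 - 1/154 - 1/155 = 17748/11935

Sum = 17748/11935


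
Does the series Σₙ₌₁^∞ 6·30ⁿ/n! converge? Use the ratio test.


aₙ = 6·30^n/n!
a_{n+1}/aₙ = 30^(n+1)/(n+1)! × n!/30^n  (constant 6 cancels)
= 30/(n+1)
L = lim(n→∞) 30/(n+1) = 0
L < 1 → series CONVERGES

Converges (ratio test: L = 0 < 1)


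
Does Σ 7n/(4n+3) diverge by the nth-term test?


lim(n→∞) 7n/(4n+3) = 7/4 = 7/4  (divide numerator and denominator by n)
lim aₙ = 7/4 ≠ 0 → series DIVERGES

Diverges (lim aₙ = 7/4 ≠ 0)


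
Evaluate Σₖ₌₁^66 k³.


n(n+1)/2 = 66×67/2 = 2211
Σk³ = 2211² = 4888521

Σk³ = 4888521


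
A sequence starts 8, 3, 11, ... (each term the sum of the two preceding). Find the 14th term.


Computing iteratively: 8, 3, 11, 14, 25, 39, 64, 103, 167, 270, 437, 707, ...
a_14 = 1851

a_14 = 1851


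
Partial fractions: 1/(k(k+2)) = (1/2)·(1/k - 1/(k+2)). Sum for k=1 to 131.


1/(k(k+2)) = (1/2)·(1/k - 1/(k+2)) (partial fractions)
Telescoping: Σ = (1/2)·(1 + 1/2 - 1/132 - 1/133) = 26069/35112

Sum = 26069/35112


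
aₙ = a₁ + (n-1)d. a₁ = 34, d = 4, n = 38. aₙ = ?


aₙ = a₁ + (n-1)d
= 34 + (38-1)×4
= 34 + 148
= 182

a_38 = 182


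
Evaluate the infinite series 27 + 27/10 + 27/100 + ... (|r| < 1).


S∞ = a₁/(1-r) = 27/(1 - 1/10)
= 27/(9/10)
= 30

S∞ = 30


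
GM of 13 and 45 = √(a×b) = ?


GM = √(13×45) = √585 = 24.1868

GM = 24.1868


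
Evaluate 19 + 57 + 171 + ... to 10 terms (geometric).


Sₙ = 19×(3^10 - 1)/(3 - 1)
= 19×(59049 - 1)/2
= 19×59048/2
= 560956

S_10 = 560956


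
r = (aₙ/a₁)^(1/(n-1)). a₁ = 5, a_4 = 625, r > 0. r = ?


r^(n-1) = aₙ/a₁
r^3 = 625/5 = 125
r = 125^(1/3)
= 5

r = 5


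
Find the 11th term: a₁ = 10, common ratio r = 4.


aₙ = a₁·r^(n-1)
= 10×4^10
= 10×1048576
= 10485760

a_11 = 10485760


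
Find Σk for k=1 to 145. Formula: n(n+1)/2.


n(n+1)/2 = 145×146/2 = 21170/2 = 10585

Σk = 10585


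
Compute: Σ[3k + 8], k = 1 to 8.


Σ(3k+8) = 3·Σk + 8·n
= 3·36 + 8·8
= 108 + 64 = 172

Σ = 172


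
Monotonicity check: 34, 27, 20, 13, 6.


Differences: -7, -7, -7, -7
All differences < 0 → strictly DECREASING

Monotonically decreasing


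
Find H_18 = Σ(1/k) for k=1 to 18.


H_18 = 1/1 + 1/2 + 1/3 + ... + 1/18
= 14274301/4084080
≈ 3.4951

H_18 = 14274301/4084080 ≈ 3.4951


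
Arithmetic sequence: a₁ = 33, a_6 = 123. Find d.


d = (aₙ - a₁)/(n-1)
= (123 - 33)/(6-1)
= 90/5 = 18

d = 18


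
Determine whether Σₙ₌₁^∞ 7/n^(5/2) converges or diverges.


p-series test: Σ c/n^p converges if p > 1, diverges if p ≤ 1 (constant c > 0 doesn't affect convergence).
p = 5/2
5/2 > 1 → CONVERGES

Converges (p = 5/2 > 1)


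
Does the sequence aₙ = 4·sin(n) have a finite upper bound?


For all n, -1 ≤ sin(n) ≤ 1, so -4 ≤ 4·sin(n) ≤ 4
Lower bound: -4, Upper bound: 4
The sequence IS bounded

Bounded (-4 ≤ aₙ ≤ 4)


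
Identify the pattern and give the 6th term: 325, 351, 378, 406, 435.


Pattern: triangular numbers: n(n+1)/2
Terms: 325, 351, 378, 406, 435
Next term = 465

Next term = 465


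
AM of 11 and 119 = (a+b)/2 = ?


AM = (11 + 119)/2 = 130/2 = 65

AM = 65


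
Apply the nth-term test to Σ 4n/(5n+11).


lim(n→∞) 4n/(5n+11) = 4/5 = 4/5  (divide numerator and denominator by n)
lim aₙ = 4/5 ≠ 0 → series DIVERGES

Diverges (lim aₙ = 4/5 ≠ 0)


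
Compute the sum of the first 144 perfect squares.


n = 144
n(n+1)(2n+1)/6 = 144×145×289/6
= 6034320/6 = 1005720

Σk² = 1005720


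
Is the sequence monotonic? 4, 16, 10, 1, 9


Differences: 12, -6, -9, 8
Difference at position 1 is +12 (> 0) but position 2 is -6 (< 0) — sequence both rises and falls
→ NOT monotonic

Not monotonic


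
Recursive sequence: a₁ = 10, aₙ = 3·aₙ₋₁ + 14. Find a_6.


Computing step by step:
a_1 = 10
a_2 = 44
a_3 = 146
a_4 = 452
a_5 = 1370
a_6 = 4124


a_6 = 4124


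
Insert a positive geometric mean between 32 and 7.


GM = √(32×7) = √224 = 14.9666

GM = 14.9666


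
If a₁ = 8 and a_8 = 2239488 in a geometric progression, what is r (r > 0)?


r^(n-1) = aₙ/a₁
r^7 = 2239488/8 = 279936
r = 279936^(1/7)
= 6

r = 6


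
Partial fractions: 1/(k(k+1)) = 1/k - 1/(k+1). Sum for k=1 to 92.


1/(k(k+1)) = 1/k - 1/(k+1) (partial fractions)
Telescoping: Σ = 1 - 1/93 = 92/93

Sum = 92/93


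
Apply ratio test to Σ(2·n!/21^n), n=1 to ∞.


aₙ = 2·n!/21^n
a_{n+1}/aₙ = (n+1)!/21^(n+1) × 21^n/n!  (constant 2 cancels)
= (n+1)/21
L = lim(n→∞) (n+1)/21 = ∞
L > 1 → series DIVERGES

Diverges (ratio test: L = ∞ > 1)


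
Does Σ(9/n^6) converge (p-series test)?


p-series test: Σ c/n^p converges if p > 1, diverges if p ≤ 1 (constant c > 0 doesn't affect convergence).
p = 6
6 > 1 → CONVERGES

Converges (p = 6 > 1)


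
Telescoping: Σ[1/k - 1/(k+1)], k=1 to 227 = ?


Telescoping: adjacent terms cancel.
= 1/1 - 1/228
= 1 - 1/228 = 227/228

Sum = 227/228


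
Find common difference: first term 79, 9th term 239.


d = (aₙ - a₁)/(n-1)
= (239 - 79)/(9-1)
= 160/8 = 20

d = 20


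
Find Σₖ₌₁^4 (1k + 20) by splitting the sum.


Σ(1k+20) = 1·Σk + 20·n
= 1·10 + 20·4
= 10 + 80 = 90

Σ = 90


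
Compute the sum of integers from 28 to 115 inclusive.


Σₖ₌28^115 k = Σₖ₌₁^115 k − Σₖ₌₁^27 k
= 115·116/2 − 27·28/2
= 6670 − 378 = 6292

Σk = 6292


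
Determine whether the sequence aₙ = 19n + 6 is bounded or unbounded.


aₙ = 19n + 6 → as n→∞, aₙ→∞
No finite upper bound exists
The sequence is UNBOUNDED

Unbounded (aₙ → ∞ as n → ∞)


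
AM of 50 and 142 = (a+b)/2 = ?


AM = (50 + 142)/2 = 192/2 = 96

AM = 96


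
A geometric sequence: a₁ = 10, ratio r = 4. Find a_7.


aₙ = a₁·r^(n-1)
= 10×4^6
= 10×4096
= 40960

a_7 = 40960


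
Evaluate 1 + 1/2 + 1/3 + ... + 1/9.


H_9 = 1/1 + 1/2 + 1/3 + 1/4 + 1/5 + 1/6 + 1/7 + 1/8 + 1/9
= 7129/2520
≈ 2.829

H_9 = 7129/2520 ≈ 2.829


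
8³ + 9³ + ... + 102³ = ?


Σₖ₌8^102 k³ = [102·103/2]² − [7·8/2]²
= 27594009 − 784 = 27593225

Σk³ = 27593225


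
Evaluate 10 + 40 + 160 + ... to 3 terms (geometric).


Sₙ = 10×(4^3 - 1)/(4 - 1)
= 10×(64 - 1)/3
= 10×63/3
= 210

S_3 = 210


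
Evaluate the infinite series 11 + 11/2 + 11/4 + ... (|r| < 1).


S∞ = a₁/(1-r) = 11/(1 - 1/2)
= 11/(1/2)
= 22

S∞ = 22


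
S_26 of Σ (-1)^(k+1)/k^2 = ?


S = 1 - 1/4 + 1/9 - 1/16 + 1/25 - 1/36 + 1/49 - 1/64 ± ...
= 0.8218
(Full series converges to +π²/12 ≈ +0.8225)

S_26 = 0.8218


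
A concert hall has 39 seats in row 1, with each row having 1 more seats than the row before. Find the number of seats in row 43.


aₙ = a₁ + (n-1)d
= 39 + (43-1)×1
= 39 + 42
= 81

a_43 = 81


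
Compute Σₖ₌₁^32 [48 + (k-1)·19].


aₙ = 48 + (32-1)×19 = 637
Sₙ = n(a₁+aₙ)/2 = 32×(48+637)/2
= 32×685/2 = 10960

S_32 = 10960


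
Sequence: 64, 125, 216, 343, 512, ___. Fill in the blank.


Pattern: perfect cubes: n³
Terms: 64, 125, 216, 343, 512
Next term = 729

Next term = 729


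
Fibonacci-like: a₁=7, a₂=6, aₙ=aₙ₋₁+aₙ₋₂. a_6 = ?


Computing iteratively: 7, 6, 13, 19, 32, 51
a_6 = 51

a_6 = 51


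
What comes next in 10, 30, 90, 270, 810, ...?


Pattern: geometric (r=3)
Terms: 10, 30, 90, 270, 810
Next term = 2430

Next term = 2430


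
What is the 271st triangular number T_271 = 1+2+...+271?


n(n+1)/2 = 271×272/2 = 73712/2 = 36856

Σk = 36856


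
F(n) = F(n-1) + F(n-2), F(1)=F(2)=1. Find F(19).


Fibonacci sequence: 1, 1, 2, 3, 5, 8, 13, 21, 34, 55, 89, ...
F(19) = 4181

F(19) = 4181


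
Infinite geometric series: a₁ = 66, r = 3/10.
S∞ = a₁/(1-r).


S∞ = a₁/(1-r) = 66/(1 - 3/10)
= 66/(7/10)
= 660/7

S∞ = 660/7


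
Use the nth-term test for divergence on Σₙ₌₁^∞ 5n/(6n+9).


lim(n→∞) 5n/(6n+9) = 5/6 = 5/6  (divide numerator and denominator by n)
lim aₙ = 5/6 ≠ 0 → series DIVERGES

Diverges (lim aₙ = 5/6 ≠ 0)


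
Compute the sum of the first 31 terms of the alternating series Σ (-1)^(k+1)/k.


S = 1 - 1/2 + 1/3 - 1/4 + 1/5 - 1/6 + 1/7 - 1/8 ± ...
= 0.709
(Full series converges to +ln(2) ≈ +0.6931)

S_31 = 0.709


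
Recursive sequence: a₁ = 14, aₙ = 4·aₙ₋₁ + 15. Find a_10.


Computing step by step:
a_1 = 14
a_2 = 71
a_3 = 299
a_4 = 1211
a_5 = 4859
a_6 = 19451
a_7 = 77819
a_8 = 311291
a_9 = 1245179
a_10 = 4980731


a_10 = 4980731


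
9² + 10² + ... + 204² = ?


Σₖ₌9^204 k² = Σₖ₌₁^204 k² − Σₖ₌₁^8 k²
= 204·205·409/6 − 8·9·17/6
= 2850730 − 204 = 2850526

Σk² = 2850526


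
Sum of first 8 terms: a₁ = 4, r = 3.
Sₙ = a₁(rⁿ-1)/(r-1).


Sₙ = 4×(3^8 - 1)/(3 - 1)
= 4×(6561 - 1)/2
= 4×6560/2
= 13120

S_8 = 13120


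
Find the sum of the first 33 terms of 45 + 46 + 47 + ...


aₙ = 45 + (33-1)×1 = 77
Sₙ = n(a₁+aₙ)/2 = 33×(45+77)/2
= 33×122/2 = 2013

S_33 = 2013


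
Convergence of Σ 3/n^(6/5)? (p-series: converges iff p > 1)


p-series test: Σ c/n^p converges if p > 1, diverges if p ≤ 1 (constant c > 0 doesn't affect convergence).
p = 6/5
6/5 > 1 → CONVERGES

Converges (p = 6/5 > 1)


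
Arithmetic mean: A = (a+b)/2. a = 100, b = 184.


AM = (100 + 184)/2 = 284/2 = 142

AM = 142


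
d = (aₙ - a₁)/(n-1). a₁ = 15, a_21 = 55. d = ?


d = (aₙ - a₁)/(n-1)
= (55 - 15)/(21-1)
= 40/20 = 2

d = 2


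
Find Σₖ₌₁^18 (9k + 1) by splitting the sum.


Σ(9k+1) = 9·Σk + 1·n
= 9·171 + 1·18
= 1539 + 18 = 1557

Σ = 1557


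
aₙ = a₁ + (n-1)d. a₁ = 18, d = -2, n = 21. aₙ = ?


aₙ = a₁ + (n-1)d
= 18 + (21-1)×-2
= 18 - 40
= -22

a_21 = -22


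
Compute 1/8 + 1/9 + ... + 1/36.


Σₖ₌8^36 1/k = 1/8 + 1/9 + 1/10 + ... + 1/36
= 2966277872827/1875370816800
≈ 1.5817

Sum = 2966277872827/1875370816800 ≈ 1.5817


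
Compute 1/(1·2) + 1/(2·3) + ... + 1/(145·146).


1/(k(k+1)) = 1/k - 1/(k+1) (partial fractions)
Telescoping: Σ = 1 - 1/146 = 145/146

Sum = 145/146


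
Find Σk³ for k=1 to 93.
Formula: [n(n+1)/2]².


n(n+1)/2 = 93×94/2 = 4371
Σk³ = 4371² = 19105641

Σk³ = 19105641


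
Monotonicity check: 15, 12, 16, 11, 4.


Differences: -3, 4, -5, -7
Difference at position 2 is +4 (> 0) but position 1 is -3 (< 0) — sequence both rises and falls
→ NOT monotonic

Not monotonic


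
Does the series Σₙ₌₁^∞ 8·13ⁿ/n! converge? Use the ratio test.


aₙ = 8·13^n/n!
a_{n+1}/aₙ = 13^(n+1)/(n+1)! × n!/13^n  (constant 8 cancels)
= 13/(n+1)
L = lim(n→∞) 13/(n+1) = 0
L < 1 → series CONVERGES

Converges (ratio test: L = 0 < 1)


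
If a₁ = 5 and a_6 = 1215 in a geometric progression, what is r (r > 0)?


r^(n-1) = aₙ/a₁
r^5 = 1215/5 = 243
r = 243^(1/5)
= 3

r = 3


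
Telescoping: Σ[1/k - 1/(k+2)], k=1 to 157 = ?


Telescoping with gap 2: two head and two tail terms survive.
= (1 + 1/2) - (1/158 + 1/159)
= 3/2 - 1/158 - 1/159 = 18683/12561

Sum = 18683/12561


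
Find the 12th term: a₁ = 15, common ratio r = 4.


aₙ = a₁·r^(n-1)
= 15×4^11
= 15×4194304
= 62914560

a_12 = 62914560


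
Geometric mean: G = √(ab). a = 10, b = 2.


GM = √(10×2) = √20 = 4.4721

GM = 4.4721


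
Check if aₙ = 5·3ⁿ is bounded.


aₙ = 5·3ⁿ → as n→∞, aₙ→∞ (since base 3 > 1)
No finite upper bound exists
The sequence is UNBOUNDED

Unbounded (aₙ → ∞ as n → ∞)


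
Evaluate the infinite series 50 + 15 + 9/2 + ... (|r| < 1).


S∞ = a₁/(1-r) = 50/(1 - 3/10)
= 50/(7/10)
= 500/7

S∞ = 500/7


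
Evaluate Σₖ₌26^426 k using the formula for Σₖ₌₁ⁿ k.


Σₖ₌26^426 k = Σₖ₌₁^426 k − Σₖ₌₁^25 k
= 426·427/2 − 25·26/2
= 90951 − 325 = 90626

Σk = 90626


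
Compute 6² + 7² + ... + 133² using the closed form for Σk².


Σₖ₌6^133 k² = Σₖ₌₁^133 k² − Σₖ₌₁^5 k²
= 133·134·267/6 − 5·6·11/6
= 793079 − 55 = 793024

Σk² = 793024


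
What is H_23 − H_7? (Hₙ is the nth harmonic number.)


Σₖ₌8^23 1/k = 1/8 + 1/9 + 1/10 + ... + 1/23
= 679055651/594914320
≈ 1.1414

Sum = 679055651/594914320 ≈ 1.1414


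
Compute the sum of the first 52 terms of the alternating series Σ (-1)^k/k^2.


S = -1 + 1/4 - 1/9 + 1/16 - 1/25 + 1/36 - 1/49 + 1/64 ± ...
= -0.8223
(Full series converges to -π²/12 ≈ -0.8225)

S_52 = -0.8223


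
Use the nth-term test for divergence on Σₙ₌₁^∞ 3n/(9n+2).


lim(n→∞) 3n/(9n+2) = 3/9 = 1/3  (divide numerator and denominator by n)
lim aₙ = 1/3 ≠ 0 → series DIVERGES

Diverges (lim aₙ = 1/3 ≠ 0)


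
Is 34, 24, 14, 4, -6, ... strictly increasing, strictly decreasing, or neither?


Differences: -10, -10, -10, -10
All differences < 0 → strictly DECREASING

Monotonically decreasing


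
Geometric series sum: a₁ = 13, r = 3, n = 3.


Sₙ = 13×(3^3 - 1)/(3 - 1)
= 13×(27 - 1)/2
= 13×26/2
= 169

S_3 = 169


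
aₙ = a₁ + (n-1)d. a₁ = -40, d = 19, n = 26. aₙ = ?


aₙ = a₁ + (n-1)d
= -40 + (26-1)×19
= -40 + 475
= 435

a_26 = 435


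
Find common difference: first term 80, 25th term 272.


d = (aₙ - a₁)/(n-1)
= (272 - 80)/(25-1)
= 192/24 = 8

d = 8


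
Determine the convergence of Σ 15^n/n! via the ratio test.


aₙ = 15^n/n!
a_{n+1}/aₙ = 15^(n+1)/(n+1)! × n!/15^n
= 15/(n+1)
L = lim(n→∞) 15/(n+1) = 0
L < 1 → series CONVERGES

Converges (ratio test: L = 0 < 1)


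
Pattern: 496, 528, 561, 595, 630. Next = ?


Pattern: triangular numbers: n(n+1)/2
Terms: 496, 528, 561, 595, 630
Next term = 666

Next term = 666


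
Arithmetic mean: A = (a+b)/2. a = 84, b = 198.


AM = (84 + 198)/2 = 282/2 = 141

AM = 141


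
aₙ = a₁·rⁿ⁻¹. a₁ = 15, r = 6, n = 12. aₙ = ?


aₙ = a₁·r^(n-1)
= 15×6^11
= 15×362797056
= 5441955840

a_12 = 5441955840


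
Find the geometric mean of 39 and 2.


GM = √(39×2) = √78 = 8.8318

GM = 8.8318


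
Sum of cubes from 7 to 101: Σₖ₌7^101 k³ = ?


Σₖ₌7^101 k³ = [101·102/2]² − [6·7/2]²
= 26532801 − 441 = 26532360

Σk³ = 26532360


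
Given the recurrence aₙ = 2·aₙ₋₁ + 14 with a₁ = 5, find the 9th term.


Computing step by step:
a_1 = 5
a_2 = 24
a_3 = 62
a_4 = 138
a_5 = 290
a_6 = 594
a_7 = 1202
a_8 = 2418
a_9 = 4850


a_9 = 4850


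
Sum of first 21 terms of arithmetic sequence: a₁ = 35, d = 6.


aₙ = 35 + (21-1)×6 = 155
Sₙ = n(a₁+aₙ)/2 = 21×(35+155)/2
= 21×190/2 = 1995

S_21 = 1995


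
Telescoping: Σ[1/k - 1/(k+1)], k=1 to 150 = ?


Telescoping: adjacent terms cancel.
= 1/1 - 1/151
= 1 - 1/151 = 150/151

Sum = 150/151


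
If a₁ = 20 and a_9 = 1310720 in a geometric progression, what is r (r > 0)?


r^(n-1) = aₙ/a₁
r^8 = 1310720/20 = 65536
r = 65536^(1/8)
= ±4; taking r > 0 gives r = 4

r = 4
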